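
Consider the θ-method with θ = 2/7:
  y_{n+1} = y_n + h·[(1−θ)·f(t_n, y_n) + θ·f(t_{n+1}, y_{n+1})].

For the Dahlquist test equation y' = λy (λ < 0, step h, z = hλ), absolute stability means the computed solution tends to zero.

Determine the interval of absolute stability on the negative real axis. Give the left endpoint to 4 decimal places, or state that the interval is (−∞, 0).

z∈(-4.6667,0).

With y'=λy (z=hλ):
  y_{n+1} = y_n + z·[5/7·y_n + 2/7·y_{n+1}] ⇒ (1 − 2/7z)y_{n+1} = (1 + 5/7z)y_n
  Hence R(z) = (1 + 5/7z)/(1 − 2/7z).

Find x<0 with |R(x)|<1.
x=-1.34: |R|=0.0310
R=−1: 1+5/7x = −1+2/7x ⇒ -3/7x=2 ⇒ x=2/(-3/7)=-4.6667
Confirm numerically:
  x=-3.216: |R|=0.67600 <1
  x=-2.880: |R|=0.57994 <1
  x=-2.474: |R|=0.44945 <1
  x=-2.372: |R|=0.41383 <1
  x=-4.934: |R|=1.04755 >1
  x=-4.805: |R|=1.02498 >1
Interval (-4.6667, 0).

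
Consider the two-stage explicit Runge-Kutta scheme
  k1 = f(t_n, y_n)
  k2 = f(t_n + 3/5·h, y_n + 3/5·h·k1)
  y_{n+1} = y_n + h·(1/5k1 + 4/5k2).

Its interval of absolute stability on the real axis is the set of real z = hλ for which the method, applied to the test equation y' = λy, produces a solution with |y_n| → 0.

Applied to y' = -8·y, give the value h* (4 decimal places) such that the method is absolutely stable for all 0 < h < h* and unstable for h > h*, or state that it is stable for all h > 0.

Set f=λy, z=hλ:
  k1=λy_n ⇒ h·k1=z·y_n;  k2=λ(1+3/5z)y_n ⇒ h·k2=z(1+3/5z)y_n
  y_{n+1}/y_n = 1 + 1/5z + 4/5z(1+3/5z) = 1 + z + 12/25z²
  R(z) = 1 + z + 12/25z².

Solve |R(x)|<1 on ℝ⁻.
x=-1.37: |R|=0.5309
R=1: x+12/25x²=0 ⇒ x=−25/12=-2.0833; min R=1−1/(4·12/25)=0.4792>−1
Confirm numerically:
  x=-1.730: |R|=0.70659 <1
  x=-1.413: |R|=0.54535 <1
  x=-1.152: |R|=0.48501 <1
  x=-2.646: |R|=1.71463 >1
  x=-2.641: |R|=1.70694 >1
Interval (-2.0833, 0).

(-2.0833,0); λ=-8 ⇒ h* = (25/12)/8 = 0.2604.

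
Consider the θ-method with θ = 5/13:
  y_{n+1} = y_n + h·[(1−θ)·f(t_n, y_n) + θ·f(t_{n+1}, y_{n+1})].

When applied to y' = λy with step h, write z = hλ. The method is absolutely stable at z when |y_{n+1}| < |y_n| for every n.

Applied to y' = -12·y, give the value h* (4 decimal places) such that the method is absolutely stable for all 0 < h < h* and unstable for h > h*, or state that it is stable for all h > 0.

Set f=λy, z=hλ:
  y_{n+1} = y_n + z·[8/13·y_n + 5/13·y_{n+1}] ⇒ (1 − 5/13z)y_{n+1} = (1 + 8/13z)y_n
  Hence R(z) = (1 + 8/13z)/(1 − 5/13z).

Find x<0 with |R(x)|<1.
x=-0.49: |R|=0.5877
R=−1: 1+8/13x = −1+5/13x ⇒ -3/13x=2 ⇒ x=2/(-3/13)=-8.6667
Confirm numerically:
  x=-6.375: |R|=0.84680 <1
  x=-6.343: |R|=0.84410 <1
  x=-5.440: |R|=0.75920 <1
  x=-9.129: |R|=1.02365 >1
  x=-9.064: |R|=1.02044 >1
  x=-9.027: |R|=1.01859 >1
So |R|<1 on (-8.6667, 0).

(-8.6667,0); λ=-12 ⇒ h* = (26/3)/12 = 0.7222.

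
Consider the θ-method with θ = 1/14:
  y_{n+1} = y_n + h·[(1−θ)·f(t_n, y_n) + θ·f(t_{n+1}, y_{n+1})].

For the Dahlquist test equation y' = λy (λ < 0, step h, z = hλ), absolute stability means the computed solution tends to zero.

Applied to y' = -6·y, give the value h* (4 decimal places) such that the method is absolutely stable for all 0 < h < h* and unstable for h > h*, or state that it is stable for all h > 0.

(-2.3333,0); λ=-6 ⇒ h* = (7/3)/6 = 0.3889.

On y'=λy, z=hλ:
  y_{n+1} = y_n + z·[13/14·y_n + 1/14·y_{n+1}] ⇒ (1 − 1/14z)y_{n+1} = (1 + 13/14z)y_n
  Hence R(z) = (1 + 13/14z)/(1 − 1/14z).

Need |R(x)|<1, x<0.
x=-0.84: |R|=0.2075
R=−1: 1+13/14x = −1+1/14x ⇒ -6/7x=2 ⇒ x=2/(-6/7)=-2.3333
Confirm numerically:
  x=-2.088: |R|=0.81701 <1
  x=-1.501: |R|=0.35565 <1
  x=-1.418: |R|=0.28759 <1
  x=-1.188: |R|=0.09508 <1
  x=-2.816: |R|=1.34443 >1
  x=-2.606: |R|=1.19704 >1
  x=-2.550: |R|=1.15710 >1
Stable set (-2.3333, 0).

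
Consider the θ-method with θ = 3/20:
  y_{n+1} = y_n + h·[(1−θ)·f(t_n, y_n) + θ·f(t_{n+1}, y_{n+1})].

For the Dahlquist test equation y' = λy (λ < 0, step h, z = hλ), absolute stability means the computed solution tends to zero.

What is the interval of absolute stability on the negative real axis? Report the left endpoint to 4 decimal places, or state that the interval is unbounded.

(-2.8571, 0).

Test eqn y'=λy, z=hλ:
  y_{n+1} = y_n + z·[17/20·y_n + 3/20·y_{n+1}] ⇒ (1 − 3/20z)y_{n+1} = (1 + 17/20z)y_n
  ⇒ R(z) = (1 + 17/20z)/(1 − 3/20z).

Boundary: |R(x)|=1, x<0.
x=-0.48: |R|=0.5522
R=−1: 1+17/20x = −1+3/20x ⇒ -7/10x=2 ⇒ x=2/(-7/10)=-2.8571
Confirm numerically:
  x=-2.587: |R|=0.86377 <1
  x=-2.105: |R|=0.59985 <1
  x=-2.043: |R|=0.56378 <1
  x=-2.909: |R|=1.02527 >1
  x=-2.898: |R|=1.01993 >1
So |R|<1 on (-2.8571, 0).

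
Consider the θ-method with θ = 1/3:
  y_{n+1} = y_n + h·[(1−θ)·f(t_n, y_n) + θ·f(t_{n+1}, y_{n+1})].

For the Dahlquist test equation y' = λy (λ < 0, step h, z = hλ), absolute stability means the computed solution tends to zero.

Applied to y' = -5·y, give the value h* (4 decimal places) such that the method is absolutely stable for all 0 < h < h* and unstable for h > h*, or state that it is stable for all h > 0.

Set f=λy, z=hλ:
  y_{n+1} = y_n + z·[2/3·y_n + 1/3·y_{n+1}] ⇒ (1 − 1/3z)y_{n+1} = (1 + 2/3z)y_n
  so R(z) = (1 + 2/3z)/(1 − 1/3z).

Need |R(x)|<1, x<0.
x=-0.47: |R|=0.5937
R=−1: 1+2/3x = −1+1/3x ⇒ -1/3x=2 ⇒ x=2/(-1/3)=-6.0000
Confirm numerically:
  x=-5.302: |R|=0.91592 <1
  x=-3.667: |R|=0.65007 <1
  x=-3.339: |R|=0.58022 <1
  x=-6.206: |R|=1.02238 >1
  x=-6.191: |R|=1.02078 >1
Stable set (-6.0000, 0).

(-6.0000,0); λ=-5 ⇒ h* = (6)/5 = 1.2000.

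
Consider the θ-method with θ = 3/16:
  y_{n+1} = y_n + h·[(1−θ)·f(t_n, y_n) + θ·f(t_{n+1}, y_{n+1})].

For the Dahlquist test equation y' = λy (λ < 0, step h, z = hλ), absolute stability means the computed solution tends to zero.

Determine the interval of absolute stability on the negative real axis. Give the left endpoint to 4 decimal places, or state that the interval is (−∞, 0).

z∈(-3.2000,0).

Test eqn y'=λy, z=hλ:
  y_{n+1} = y_n + z·[13/16·y_n + 3/16·y_{n+1}] ⇒ (1 − 3/16z)y_{n+1} = (1 + 13/16z)y_n
  ⇒ R(z) = (1 + 13/16z)/(1 − 3/16z).

Find x<0 with |R(x)|<1.
x=-0.45: |R|=0.5850
R=−1: 1+13/16x = −1+3/16x ⇒ -5/8x=2 ⇒ x=2/(-5/8)=-3.2000
Confirm numerically:
  x=-2.905: |R|=0.88064 <1
  x=-2.676: |R|=0.78192 <1
  x=-1.925: |R|=0.41447 <1
  x=-1.387: |R|=0.10074 <1
  x=-3.773: |R|=1.20974 >1
  x=-3.597: |R|=1.14818 >1
So |R|<1 on (-3.2000, 0).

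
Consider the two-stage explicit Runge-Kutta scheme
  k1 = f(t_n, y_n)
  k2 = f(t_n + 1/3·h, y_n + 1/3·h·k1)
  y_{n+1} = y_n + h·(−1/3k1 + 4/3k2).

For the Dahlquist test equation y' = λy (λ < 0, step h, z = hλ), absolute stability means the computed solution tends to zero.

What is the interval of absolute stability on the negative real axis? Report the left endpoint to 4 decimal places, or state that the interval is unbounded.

With y'=λy (z=hλ):
  k1=λy_n ⇒ h·k1=z·y_n;  k2=λ(1+1/3z)y_n ⇒ h·k2=z(1+1/3z)y_n
  y_{n+1}/y_n = 1 − 1/3z + 4/3z(1+1/3z) = 1 + z + 4/9z²
  ⇒ R(z) = 1 + z + 4/9z².

Need |R(x)|<1, x<0.
x=-0.6: |R|=0.5600
R=1: x+4/9x²=0 ⇒ x=−9/4=-2.2500; min R=1−1/(4·4/9)=0.4375>−1
Confirm numerically:
  x=-2.121: |R|=0.87840 <1
  x=-1.966: |R|=0.75185 <1
  x=-1.535: |R|=0.51221 <1
  x=-1.306: |R|=0.45206 <1
  x=-2.684: |R|=1.51771 >1
  x=-2.389: |R|=1.14759 >1
So |R|<1 on (-2.2500, 0).

z∈(-2.2500,0).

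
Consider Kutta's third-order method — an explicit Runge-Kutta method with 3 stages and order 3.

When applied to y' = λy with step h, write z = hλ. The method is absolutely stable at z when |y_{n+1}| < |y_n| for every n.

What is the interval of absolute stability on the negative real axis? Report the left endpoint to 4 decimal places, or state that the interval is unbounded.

On y'=λy, z=hλ:
  order 3, 3-stage ⇒ R(z)=1+z+z^2/2+z^3/6
  (e.g. R(-1.44)=0.09914, |R|=0.09914)

Solve |R(x)|<1 on ℝ⁻.
x=-1.44: |R|=0.0991
|R(-2.76)|=1.4553 |R(-2.24)|=0.6044 |R(-1.66)|=0.0446
Bisect:
  x_lo=-2.8440 |R|=1.6337  x_hi=-0.1322 |R|=0.8761
  mid=-1.48812 |R|=0.06989 →hi
  mid=-2.16607 |R|=0.51395 →hi
  mid=-2.50504 |R|=0.98738 →hi
  mid=-2.67453 |R|=1.28650 →lo
  mid=-2.58978 |R|=1.13123 →lo
  mid=-2.54741 |R|=1.05791 →lo
  mid=-2.52623 |R|=1.02230 →lo
  mid=-2.51563 |R|=1.00475 →lo
  ...
  [-2.51282,-2.51265] ⇒ x*=-2.5127
Interval (-2.5127, 0).

z∈(-2.5127,0).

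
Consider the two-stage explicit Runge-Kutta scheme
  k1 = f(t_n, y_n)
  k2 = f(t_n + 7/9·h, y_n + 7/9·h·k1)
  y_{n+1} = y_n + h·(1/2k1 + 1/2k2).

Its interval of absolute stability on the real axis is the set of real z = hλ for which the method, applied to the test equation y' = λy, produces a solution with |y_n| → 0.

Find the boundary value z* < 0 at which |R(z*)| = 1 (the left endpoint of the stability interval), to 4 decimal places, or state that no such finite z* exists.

z* = -2.5714.

On y'=λy, z=hλ:
  k1=λy_n ⇒ h·k1=z·y_n;  k2=λ(1+7/9z)y_n ⇒ h·k2=z(1+7/9z)y_n
  y_{n+1}/y_n = 1 + 1/2z + 1/2z(1+7/9z) = 1 + z + 7/18z²
  ⇒ R(z) = 1 + z + 7/18z².

Find x<0 with |R(x)|<1.
x=-0.49: |R|=0.6034
R=1: x+7/18x²=0 ⇒ x=−18/7=-2.5714; min R=1−1/(4·7/18)=0.3571>−1
Confirm numerically:
  x=-2.067: |R|=0.59452 <1
  x=-1.803: |R|=0.46120 <1
  x=-1.681: |R|=0.41791 <1
  x=-1.250: |R|=0.35764 <1
  x=-2.879: |R|=1.34436 >1
  x=-2.632: |R|=1.06200 >1
Stable set (-2.5714, 0).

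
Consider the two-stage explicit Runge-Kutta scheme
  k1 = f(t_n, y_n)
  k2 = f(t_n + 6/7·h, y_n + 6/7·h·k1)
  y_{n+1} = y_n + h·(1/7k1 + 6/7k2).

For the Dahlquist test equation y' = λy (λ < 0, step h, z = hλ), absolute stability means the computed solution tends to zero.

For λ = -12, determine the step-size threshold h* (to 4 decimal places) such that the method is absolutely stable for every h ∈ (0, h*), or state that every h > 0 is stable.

Test eqn y'=λy, z=hλ:
  k1=λy_n ⇒ h·k1=z·y_n;  k2=λ(1+6/7z)y_n ⇒ h·k2=z(1+6/7z)y_n
  y_{n+1}/y_n = 1 + 1/7z + 6/7z(1+6/7z) = 1 + z + 36/49z²
  Hence R(z) = 1 + z + 36/49z².

Solve |R(x)|<1 on ℝ⁻.
x=-1.1: |R|=0.7890
R=1: x+36/49x²=0 ⇒ x=−49/36=-1.3611; min R=1−1/(4·36/49)=0.6597>−1
Confirm numerically:
  x=-1.193: |R|=0.85265 <1
  x=-0.977: |R|=0.72429 <1
  x=-0.967: |R|=0.72000 <1
  x=-0.756: |R|=0.66390 <1
  x=-1.911: |R|=1.77204 >1
  x=-1.454: |R|=1.09923 >1
  x=-1.417: |R|=1.05818 >1
Stable set (-1.3611, 0).

(-1.3611,0); λ=-12 ⇒ h* = (49/36)/12 = 0.1134.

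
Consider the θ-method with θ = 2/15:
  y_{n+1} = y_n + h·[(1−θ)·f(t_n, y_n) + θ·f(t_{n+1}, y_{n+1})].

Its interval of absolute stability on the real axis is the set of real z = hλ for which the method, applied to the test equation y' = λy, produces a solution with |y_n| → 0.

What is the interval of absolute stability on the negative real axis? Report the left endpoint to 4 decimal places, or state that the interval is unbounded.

z∈(-2.7273,0).

Set f=λy, z=hλ:
  y_{n+1} = y_n + z·[13/15·y_n + 2/15·y_{n+1}] ⇒ (1 − 2/15z)y_{n+1} = (1 + 13/15z)y_n
  so R(z) = (1 + 13/15z)/(1 − 2/15z).

Find x<0 with |R(x)|<1.
x=-0.71: |R|=0.3514
R=−1: 1+13/15x = −1+2/15x ⇒ -11/15x=2 ⇒ x=2/(-11/15)=-2.7273
Confirm numerically:
  x=-1.829: |R|=0.47041 <1
  x=-1.695: |R|=0.38254 <1
  x=-1.635: |R|=0.34236 <1
  x=-3.056: |R|=1.17128 >1
  x=-2.983: |R|=1.13417 >1
  x=-2.928: |R|=1.10587 >1
Interval (-2.7273, 0).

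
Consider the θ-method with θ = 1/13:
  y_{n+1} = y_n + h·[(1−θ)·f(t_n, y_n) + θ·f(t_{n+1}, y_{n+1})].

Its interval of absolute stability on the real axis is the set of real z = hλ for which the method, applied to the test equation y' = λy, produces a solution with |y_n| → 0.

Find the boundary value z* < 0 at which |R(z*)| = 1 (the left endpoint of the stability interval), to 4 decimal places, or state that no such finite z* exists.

On y'=λy, z=hλ:
  y_{n+1} = y_n + z·[12/13·y_n + 1/13·y_{n+1}] ⇒ (1 − 1/13z)y_{n+1} = (1 + 12/13z)y_n
  so R(z) = (1 + 12/13z)/(1 − 1/13z).

Need |R(x)|<1, x<0.
x=-0.35: |R|=0.6592
R=−1: 1+12/13x = −1+1/13x ⇒ -11/13x=2 ⇒ x=2/(-11/13)=-2.3636
Confirm numerically:
  x=-2.078: |R|=0.79162 <1
  x=-1.875: |R|=0.63866 <1
  x=-1.668: |R|=0.47832 <1
  x=-2.818: |R|=1.31597 >1
  x=-2.681: |R|=1.22263 >1
Stable set (-2.3636, 0).

z* = -2.3636.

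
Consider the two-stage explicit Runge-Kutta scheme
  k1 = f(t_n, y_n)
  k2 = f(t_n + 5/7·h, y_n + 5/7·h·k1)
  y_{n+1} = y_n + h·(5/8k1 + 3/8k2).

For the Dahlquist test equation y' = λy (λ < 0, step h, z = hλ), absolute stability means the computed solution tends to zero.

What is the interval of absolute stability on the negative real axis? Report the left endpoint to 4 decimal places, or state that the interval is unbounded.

Test eqn y'=λy, z=hλ:
  k1=λy_n ⇒ h·k1=z·y_n;  k2=λ(1+5/7z)y_n ⇒ h·k2=z(1+5/7z)y_n
  y_{n+1}/y_n = 1 + 5/8z + 3/8z(1+5/7z) = 1 + z + 15/56z²
  R(z) = 1 + z + 15/56z².

Find x<0 with |R(x)|<1.
x=-1.67: |R|=0.0770
R=1: x+15/56x²=0 ⇒ x=−56/15=-3.7333; min R=1−1/(4·15/56)=0.0667>−1
Confirm numerically:
  x=-3.061: |R|=0.44875 <1
  x=-2.866: |R|=0.33417 <1
  x=-2.415: |R|=0.14720 <1
  x=-4.219: |R|=1.54885 >1
  x=-3.951: |R|=1.23036 >1
  x=-3.939: |R|=1.21700 >1
Stable set (-3.7333, 0).

(-3.7333, 0).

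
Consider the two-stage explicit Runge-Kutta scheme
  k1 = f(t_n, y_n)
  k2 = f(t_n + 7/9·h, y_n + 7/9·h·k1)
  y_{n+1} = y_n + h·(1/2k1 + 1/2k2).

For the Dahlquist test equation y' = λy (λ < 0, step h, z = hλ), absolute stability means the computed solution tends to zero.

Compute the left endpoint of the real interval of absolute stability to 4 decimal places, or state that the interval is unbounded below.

Test eqn y'=λy, z=hλ:
  k1=λy_n ⇒ h·k1=z·y_n;  k2=λ(1+7/9z)y_n ⇒ h·k2=z(1+7/9z)y_n
  y_{n+1}/y_n = 1 + 1/2z + 1/2z(1+7/9z) = 1 + z + 7/18z²
  Hence R(z) = 1 + z + 7/18z².

Find x<0 with |R(x)|<1.
x=-0.8: |R|=0.4489
R=1: x+7/18x²=0 ⇒ x=−18/7=-2.5714; min R=1−1/(4·7/18)=0.3571>−1
Confirm numerically:
  x=-2.514: |R|=0.94385 <1
  x=-2.133: |R|=0.63632 <1
  x=-1.782: |R|=0.45293 <1
  x=-1.327: |R|=0.35781 <1
  x=-2.813: |R|=1.26427 >1
  x=-2.717: |R|=1.15381 >1
Interval (-2.5714, 0).

z* = -2.5714.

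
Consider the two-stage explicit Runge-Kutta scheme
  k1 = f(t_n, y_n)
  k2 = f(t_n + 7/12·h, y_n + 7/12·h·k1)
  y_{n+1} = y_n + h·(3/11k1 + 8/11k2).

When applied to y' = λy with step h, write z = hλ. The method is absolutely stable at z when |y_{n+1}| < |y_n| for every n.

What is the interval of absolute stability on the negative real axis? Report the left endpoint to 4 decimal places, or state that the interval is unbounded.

z∈(-2.3571,0).

With y'=λy (z=hλ):
  k1=λy_n ⇒ h·k1=z·y_n;  k2=λ(1+7/12z)y_n ⇒ h·k2=z(1+7/12z)y_n
  y_{n+1}/y_n = 1 + 3/11z + 8/11z(1+7/12z) = 1 + z + 14/33z²
  so R(z) = 1 + z + 14/33z².

Find x<0 with |R(x)|<1.
x=-0.56: |R|=0.5730
R=1: x+14/33x²=0 ⇒ x=−33/14=-2.3571; min R=1−1/(4·14/33)=0.4107>−1
Confirm numerically:
  x=-1.929: |R|=0.64962 <1
  x=-1.571: |R|=0.47605 <1
  x=-1.070: |R|=0.41572 <1
  x=-2.905: |R|=1.67519 >1
  x=-2.587: |R|=1.25227 >1
  x=-2.520: |R|=1.17411 >1
Stable set (-2.3571, 0).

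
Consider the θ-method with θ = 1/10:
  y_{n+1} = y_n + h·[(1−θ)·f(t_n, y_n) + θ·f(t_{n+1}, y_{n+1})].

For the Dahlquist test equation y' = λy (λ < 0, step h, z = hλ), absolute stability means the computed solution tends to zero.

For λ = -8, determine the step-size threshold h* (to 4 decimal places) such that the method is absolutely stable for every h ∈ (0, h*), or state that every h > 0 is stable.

(-2.5000,0); λ=-8 ⇒ h* = (5/2)/8 = 0.3125.

Set f=λy, z=hλ:
  y_{n+1} = y_n + z·[9/10·y_n + 1/10·y_{n+1}] ⇒ (1 − 1/10z)y_{n+1} = (1 + 9/10z)y_n
  Hence R(z) = (1 + 9/10z)/(1 − 1/10z).

Find x<0 with |R(x)|<1.
x=-0.62: |R|=0.4162
R=−1: 1+9/10x = −1+1/10x ⇒ -4/5x=2 ⇒ x=2/(-4/5)=-2.5000
Confirm numerically:
  x=-2.426: |R|=0.95236 <1
  x=-2.140: |R|=0.76277 <1
  x=-2.024: |R|=0.68330 <1
  x=-3.018: |R|=1.31833 >1
  x=-2.962: |R|=1.28514 >1
Stable set (-2.5000, 0).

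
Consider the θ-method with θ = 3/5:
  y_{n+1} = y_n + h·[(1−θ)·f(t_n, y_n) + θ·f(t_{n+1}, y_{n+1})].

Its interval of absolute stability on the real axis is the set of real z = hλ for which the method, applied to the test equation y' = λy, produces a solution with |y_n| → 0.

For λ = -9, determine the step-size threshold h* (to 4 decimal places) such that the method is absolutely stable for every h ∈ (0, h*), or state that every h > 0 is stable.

Set f=λy, z=hλ:
  y_{n+1} = y_n + z·[2/5·y_n + 3/5·y_{n+1}] ⇒ (1 − 3/5z)y_{n+1} = (1 + 2/5z)y_n
  R(z) = (1 + 2/5z)/(1 − 3/5z).

Need |R(x)|<1, x<0.
x=-1.31: |R|=0.2665
x=-2: |R|=0.0909
x=-10: |R|=0.4286
x=-100: |R|=0.6393
θ=3/5≥1/2 ⇒ |1+2/5x|<|1−3/5x| ∀x<0 ⇒ interval (−∞,0).

unbounded; (−∞, 0). Any h>0 works for λ=-9.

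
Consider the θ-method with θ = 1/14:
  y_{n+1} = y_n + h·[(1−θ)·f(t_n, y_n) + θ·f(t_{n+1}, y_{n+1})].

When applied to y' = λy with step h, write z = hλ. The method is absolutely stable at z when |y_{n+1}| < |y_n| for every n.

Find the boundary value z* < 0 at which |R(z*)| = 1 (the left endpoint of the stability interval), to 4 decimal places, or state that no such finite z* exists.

z* = -2.3333.

Set f=λy, z=hλ:
  y_{n+1} = y_n + z·[13/14·y_n + 1/14·y_{n+1}] ⇒ (1 − 1/14z)y_{n+1} = (1 + 13/14z)y_n
  Hence R(z) = (1 + 13/14z)/(1 − 1/14z).

Solve |R(x)|<1 on ℝ⁻.
x=-0.33: |R|=0.6776
R=−1: 1+13/14x = −1+1/14x ⇒ -6/7x=2 ⇒ x=2/(-6/7)=-2.3333
Confirm numerically:
  x=-2.195: |R|=0.89750 <1
  x=-2.176: |R|=0.88328 <1
  x=-1.505: |R|=0.35892 <1
  x=-2.808: |R|=1.33889 >1
  x=-2.699: |R|=1.26277 >1
So |R|<1 on (-2.3333, 0).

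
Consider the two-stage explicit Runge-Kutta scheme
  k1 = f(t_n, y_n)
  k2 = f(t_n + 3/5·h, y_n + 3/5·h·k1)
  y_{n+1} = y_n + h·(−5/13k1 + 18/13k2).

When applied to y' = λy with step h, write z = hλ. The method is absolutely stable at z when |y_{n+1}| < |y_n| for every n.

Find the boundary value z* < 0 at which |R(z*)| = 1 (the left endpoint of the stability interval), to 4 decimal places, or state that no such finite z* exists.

z* = -1.2037.

Set f=λy, z=hλ:
  k1=λy_n ⇒ h·k1=z·y_n;  k2=λ(1+3/5z)y_n ⇒ h·k2=z(1+3/5z)y_n
  y_{n+1}/y_n = 1 − 5/13z + 18/13z(1+3/5z) = 1 + z + 54/65z²
  so R(z) = 1 + z + 54/65z².

Need |R(x)|<1, x<0.
x=-1.65: |R|=1.6118
R=1: x+54/65x²=0 ⇒ x=−65/54=-1.2037; min R=1−1/(4·54/65)=0.6991>−1
Confirm numerically:
  x=-1.104: |R|=0.90855 <1
  x=-1.043: |R|=0.86075 <1
  x=-0.553: |R|=0.70106 <1
  x=-0.546: |R|=0.70167 <1
  x=-1.579: |R|=1.49231 >1
  x=-1.279: |R|=1.08001 >1
So |R|<1 on (-1.2037, 0).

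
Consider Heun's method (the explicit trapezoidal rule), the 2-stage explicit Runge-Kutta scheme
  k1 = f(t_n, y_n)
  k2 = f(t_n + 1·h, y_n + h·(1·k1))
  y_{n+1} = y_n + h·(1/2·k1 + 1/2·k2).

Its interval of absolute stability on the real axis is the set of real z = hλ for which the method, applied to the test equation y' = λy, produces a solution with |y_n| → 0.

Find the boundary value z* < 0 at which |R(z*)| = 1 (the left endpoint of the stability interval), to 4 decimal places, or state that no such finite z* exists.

With y'=λy (z=hλ):
  order 2, 2-stage ⇒ R(z)=1+z+z^2/2
  (e.g. R(-1.08)=0.50320, |R|=0.50320)

Find x<0 with |R(x)|<1.
x=-1.08: |R|=0.5032
|R(-1.97)|=0.9704 |R(-1.25)|=0.5312 |R(-0.51)|=0.6200
Bisect:
  x_lo=-2.3345 |R|=1.3904  x_hi=-0.2331 |R|=0.7941
  mid=-1.28380 |R|=0.54027 →hi
  mid=-1.80914 |R|=0.82736 →hi
  mid=-2.07182 |R|=1.07440 →lo
  mid=-1.94048 |R|=0.94225 →hi
  mid=-2.00615 |R|=1.00617 →lo
  mid=-1.97332 |R|=0.97367 →hi
  mid=-1.98973 |R|=0.98979 →hi
  mid=-1.99794 |R|=0.99794 →hi
  mid=-2.00205 |R|=1.00205 →lo
  mid=-1.99999 |R|=0.99999 →hi
  ...
  [-2.00012,-1.99999] ⇒ x*=-2.0000
Interval (-2.0000, 0).

z* = -2.0000.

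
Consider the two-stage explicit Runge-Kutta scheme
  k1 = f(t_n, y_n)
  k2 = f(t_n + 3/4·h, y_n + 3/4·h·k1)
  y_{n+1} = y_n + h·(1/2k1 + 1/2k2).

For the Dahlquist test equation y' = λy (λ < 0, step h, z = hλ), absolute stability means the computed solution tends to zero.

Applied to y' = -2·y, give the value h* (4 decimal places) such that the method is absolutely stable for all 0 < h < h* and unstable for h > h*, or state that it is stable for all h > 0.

(-2.6667,0); λ=-2 ⇒ h* = (8/3)/2 = 1.3333.

Test eqn y'=λy, z=hλ:
  k1=λy_n ⇒ h·k1=z·y_n;  k2=λ(1+3/4z)y_n ⇒ h·k2=z(1+3/4z)y_n
  y_{n+1}/y_n = 1 + 1/2z + 1/2z(1+3/4z) = 1 + z + 3/8z²
  ⇒ R(z) = 1 + z + 3/8z².

Need |R(x)|<1, x<0.
x=-0.96: |R|=0.3856
R=1: x+3/8x²=0 ⇒ x=−8/3=-2.6667; min R=1−1/(4·3/8)=0.3333>−1
Confirm numerically:
  x=-2.599: |R|=0.93405 <1
  x=-1.811: |R|=0.41890 <1
  x=-1.398: |R|=0.33490 <1
  x=-3.152: |R|=1.57366 >1
  x=-2.784: |R|=1.12250 >1
Interval (-2.6667, 0).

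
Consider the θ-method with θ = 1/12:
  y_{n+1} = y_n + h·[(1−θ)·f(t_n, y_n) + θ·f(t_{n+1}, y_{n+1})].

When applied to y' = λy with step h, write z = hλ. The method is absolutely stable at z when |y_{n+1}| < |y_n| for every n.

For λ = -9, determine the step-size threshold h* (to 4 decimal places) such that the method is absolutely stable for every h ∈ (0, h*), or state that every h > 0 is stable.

(-2.4000,0); λ=-9 ⇒ h* = (12/5)/9 = 0.2667.

With y'=λy (z=hλ):
  y_{n+1} = y_n + z·[11/12·y_n + 1/12·y_{n+1}] ⇒ (1 − 1/12z)y_{n+1} = (1 + 11/12z)y_n
  ⇒ R(z) = (1 + 11/12z)/(1 − 1/12z).

Solve |R(x)|<1 on ℝ⁻.
x=-1.66: |R|=0.4583
R=−1: 1+11/12x = −1+1/12x ⇒ -5/6x=2 ⇒ x=2/(-5/6)=-2.4000
Confirm numerically:
  x=-1.185: |R|=0.07850 <1
  x=-1.166: |R|=0.06274 <1
  x=-0.974: |R|=0.09912 <1
  x=-2.976: |R|=1.38462 >1
  x=-2.779: |R|=1.25644 >1
  x=-2.440: |R|=1.02770 >1
Interval (-2.4000, 0).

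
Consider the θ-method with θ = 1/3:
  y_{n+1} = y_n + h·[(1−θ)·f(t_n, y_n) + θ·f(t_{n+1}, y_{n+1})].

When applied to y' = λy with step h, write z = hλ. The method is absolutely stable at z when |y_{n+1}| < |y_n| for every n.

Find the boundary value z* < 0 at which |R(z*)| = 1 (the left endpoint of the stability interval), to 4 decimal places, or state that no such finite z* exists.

On y'=λy, z=hλ:
  y_{n+1} = y_n + z·[2/3·y_n + 1/3·y_{n+1}] ⇒ (1 − 1/3z)y_{n+1} = (1 + 2/3z)y_n
  R(z) = (1 + 2/3z)/(1 − 1/3z).

Find x<0 with |R(x)|<1.
x=-0.93: |R|=0.2901
R=−1: 1+2/3x = −1+1/3x ⇒ -1/3x=2 ⇒ x=2/(-1/3)=-6.0000
Confirm numerically:
  x=-5.307: |R|=0.91658 <1
  x=-5.078: |R|=0.88586 <1
  x=-3.107: |R|=0.52628 <1
  x=-2.872: |R|=0.46730 <1
  x=-6.278: |R|=1.02996 >1
  x=-6.200: |R|=1.02174 >1
Stable set (-6.0000, 0).

left endpoint -6.0000.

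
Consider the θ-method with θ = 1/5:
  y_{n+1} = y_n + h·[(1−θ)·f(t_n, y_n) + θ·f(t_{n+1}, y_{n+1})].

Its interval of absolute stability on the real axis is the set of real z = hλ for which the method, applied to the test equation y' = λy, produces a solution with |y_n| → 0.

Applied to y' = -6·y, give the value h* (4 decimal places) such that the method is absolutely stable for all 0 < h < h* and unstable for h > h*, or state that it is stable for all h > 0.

On y'=λy, z=hλ:
  y_{n+1} = y_n + z·[4/5·y_n + 1/5·y_{n+1}] ⇒ (1 − 1/5z)y_{n+1} = (1 + 4/5z)y_n
  Hence R(z) = (1 + 4/5z)/(1 − 1/5z).

Find x<0 with |R(x)|<1.
x=-0.7: |R|=0.3860
R=−1: 1+4/5x = −1+1/5x ⇒ -3/5x=2 ⇒ x=2/(-3/5)=-3.3333
Confirm numerically:
  x=-2.417: |R|=0.62936 <1
  x=-2.016: |R|=0.43672 <1
  x=-1.967: |R|=0.41165 <1
  x=-1.937: |R|=0.39614 <1
  x=-3.686: |R|=1.12181 >1
  x=-3.490: |R|=1.05536 >1
  x=-3.374: |R|=1.01457 >1
Stable set (-3.3333, 0).

(-3.3333,0); λ=-6 ⇒ h* = (10/3)/6 = 0.5556.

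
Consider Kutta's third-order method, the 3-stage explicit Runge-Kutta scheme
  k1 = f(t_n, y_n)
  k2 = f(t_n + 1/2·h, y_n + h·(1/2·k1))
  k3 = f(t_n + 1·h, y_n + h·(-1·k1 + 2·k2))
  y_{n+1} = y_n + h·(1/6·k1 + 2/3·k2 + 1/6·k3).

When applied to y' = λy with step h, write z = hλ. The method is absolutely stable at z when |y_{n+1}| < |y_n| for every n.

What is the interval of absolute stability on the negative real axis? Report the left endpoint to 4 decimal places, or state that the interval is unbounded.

On y'=λy, z=hλ:
  order 3, 3-stage ⇒ R(z)=1+z+z^2/2+z^3/6
  (e.g. R(-1.42)=0.11099, |R|=0.11099)

Find x<0 with |R(x)|<1.
x=-1.42: |R|=0.1110
|R(-1.58)|=0.0108 |R(-0.6)|=0.5440 |R(-0.5)|=0.6042
Bisect:
  x_lo=-3.1700 |R|=2.4548  x_hi=-0.3872 |R|=0.6781
  mid=-1.77862 |R|=0.13465 →hi
  mid=-2.47433 |R|=0.93794 →hi
  mid=-2.82218 |R|=1.58614 →lo
  mid=-2.64826 |R|=1.23711 →lo
  mid=-2.56129 |R|=1.08162 →lo
  mid=-2.51781 |R|=1.00835 →lo
  mid=-2.49607 |R|=0.97279 →hi
  mid=-2.50694 |R|=0.99048 →hi
  mid=-2.51238 |R|=0.99939 →hi
  ...
  [-2.51289,-2.51272] ⇒ x*=-2.5127
So |R|<1 on (-2.5127, 0).

z∈(-2.5127,0).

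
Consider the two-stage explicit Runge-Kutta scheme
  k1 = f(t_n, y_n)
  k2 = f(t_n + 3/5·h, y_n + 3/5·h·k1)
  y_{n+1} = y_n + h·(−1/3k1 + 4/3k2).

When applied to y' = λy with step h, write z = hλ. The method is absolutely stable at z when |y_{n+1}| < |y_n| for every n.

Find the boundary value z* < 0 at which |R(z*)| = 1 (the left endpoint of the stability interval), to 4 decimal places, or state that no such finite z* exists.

With y'=λy (z=hλ):
  k1=λy_n ⇒ h·k1=z·y_n;  k2=λ(1+3/5z)y_n ⇒ h·k2=z(1+3/5z)y_n
  y_{n+1}/y_n = 1 − 1/3z + 4/3z(1+3/5z) = 1 + z + 4/5z²
  R(z) = 1 + z + 4/5z².

Boundary: |R(x)|=1, x<0.
x=-1.23: |R|=0.9803
R=1: x+4/5x²=0 ⇒ x=−5/4=-1.2500; min R=1−1/(4·4/5)=0.6875>−1
Confirm numerically:
  x=-1.146: |R|=0.90465 <1
  x=-0.900: |R|=0.74800 <1
  x=-0.840: |R|=0.72448 <1
  x=-0.774: |R|=0.70526 <1
  x=-1.683: |R|=1.58299 >1
  x=-1.641: |R|=1.51330 >1
  x=-1.497: |R|=1.29581 >1
So |R|<1 on (-1.2500, 0).

z* = -1.2500.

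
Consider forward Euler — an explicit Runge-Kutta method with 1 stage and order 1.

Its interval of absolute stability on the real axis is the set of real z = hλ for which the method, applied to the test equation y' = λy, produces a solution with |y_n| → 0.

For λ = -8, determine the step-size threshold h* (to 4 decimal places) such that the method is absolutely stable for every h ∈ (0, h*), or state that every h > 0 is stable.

(-2.0000,0); λ=-8 ⇒ h* = 0.2500.

Set f=λy, z=hλ:
  order 1, 1-stage ⇒ R(z)=1+z
  (e.g. R(-1.71)=-0.71000, |R|=0.71000)

Solve |R(x)|<1 on ℝ⁻.
x=-1.71: |R|=0.7100
|R(-2.29)|=1.2900 |R(-1.76)|=0.7600 |R(-1.59)|=0.5900
Bisect:
  x_lo=-2.8229 |R|=1.8229  x_hi=-0.3694 |R|=0.6306
  mid=-1.59612 |R|=0.59612 →hi
  mid=-2.20949 |R|=1.20949 →lo
  mid=-1.90281 |R|=0.90281 →hi
  mid=-2.05615 |R|=1.05615 →lo
  mid=-1.97948 |R|=0.97948 →hi
  mid=-2.01781 |R|=1.01781 →lo
  mid=-1.99865 |R|=0.99865 →hi
  ...
  [-2.00014,-1.99999] ⇒ x*=-2.0000
Interval (-2.0000, 0).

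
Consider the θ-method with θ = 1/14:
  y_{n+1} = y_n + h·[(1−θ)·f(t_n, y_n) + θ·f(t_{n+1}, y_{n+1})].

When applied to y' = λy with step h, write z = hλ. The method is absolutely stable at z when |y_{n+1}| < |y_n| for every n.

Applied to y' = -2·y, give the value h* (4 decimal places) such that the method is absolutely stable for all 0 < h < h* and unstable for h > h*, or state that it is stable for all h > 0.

With y'=λy (z=hλ):
  y_{n+1} = y_n + z·[13/14·y_n + 1/14·y_{n+1}] ⇒ (1 − 1/14z)y_{n+1} = (1 + 13/14z)y_n
  ⇒ R(z) = (1 + 13/14z)/(1 − 1/14z).

Need |R(x)|<1, x<0.
x=-1.76: |R|=0.5635
R=−1: 1+13/14x = −1+1/14x ⇒ -6/7x=2 ⇒ x=2/(-6/7)=-2.3333
Confirm numerically:
  x=-1.787: |R|=0.58472 <1
  x=-1.716: |R|=0.52863 <1
  x=-1.476: |R|=0.33523 <1
  x=-0.979: |R|=0.08499 <1
  x=-2.788: |R|=1.32499 >1
  x=-2.561: |R|=1.16497 >1
  x=-2.465: |R|=1.09596 >1
So |R|<1 on (-2.3333, 0).

(-2.3333,0); λ=-2 ⇒ h* = (7/3)/2 = 1.1667.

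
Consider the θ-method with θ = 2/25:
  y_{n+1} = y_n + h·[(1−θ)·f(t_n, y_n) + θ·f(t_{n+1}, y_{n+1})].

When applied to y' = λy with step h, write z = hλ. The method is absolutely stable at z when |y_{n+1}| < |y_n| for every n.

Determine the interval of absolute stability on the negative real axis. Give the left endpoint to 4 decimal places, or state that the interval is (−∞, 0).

(-2.3810, 0).

Set f=λy, z=hλ:
  y_{n+1} = y_n + z·[23/25·y_n + 2/25·y_{n+1}] ⇒ (1 − 2/25z)y_{n+1} = (1 + 23/25z)y_n
  Hence R(z) = (1 + 23/25z)/(1 − 2/25z).

Boundary: |R(x)|=1, x<0.
x=-1.24: |R|=0.1281
R=−1: 1+23/25x = −1+2/25x ⇒ -21/25x=2 ⇒ x=2/(-21/25)=-2.3810
Confirm numerically:
  x=-2.045: |R|=0.75748 <1
  x=-1.510: |R|=0.34725 <1
  x=-1.222: |R|=0.11318 <1
  x=-1.009: |R|=0.06636 <1
  x=-2.868: |R|=1.33277 >1
  x=-2.532: |R|=1.10551 >1
Interval (-2.3810, 0).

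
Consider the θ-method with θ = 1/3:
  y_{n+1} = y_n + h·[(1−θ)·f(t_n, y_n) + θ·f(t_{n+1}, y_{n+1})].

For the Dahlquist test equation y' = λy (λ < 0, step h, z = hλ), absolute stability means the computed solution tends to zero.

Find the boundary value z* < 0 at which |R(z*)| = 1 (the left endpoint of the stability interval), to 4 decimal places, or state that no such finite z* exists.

Test eqn y'=λy, z=hλ:
  y_{n+1} = y_n + z·[2/3·y_n + 1/3·y_{n+1}] ⇒ (1 − 1/3z)y_{n+1} = (1 + 2/3z)y_n
  ⇒ R(z) = (1 + 2/3z)/(1 − 1/3z).

Need |R(x)|<1, x<0.
x=-1.11: |R|=0.1898
R=−1: 1+2/3x = −1+1/3x ⇒ -1/3x=2 ⇒ x=2/(-1/3)=-6.0000
Confirm numerically:
  x=-3.168: |R|=0.54086 <1
  x=-2.761: |R|=0.43777 <1
  x=-2.520: |R|=0.36957 <1
  x=-6.546: |R|=1.05720 >1
  x=-6.096: |R|=1.01055 >1
So |R|<1 on (-6.0000, 0).

left endpoint -6.0000.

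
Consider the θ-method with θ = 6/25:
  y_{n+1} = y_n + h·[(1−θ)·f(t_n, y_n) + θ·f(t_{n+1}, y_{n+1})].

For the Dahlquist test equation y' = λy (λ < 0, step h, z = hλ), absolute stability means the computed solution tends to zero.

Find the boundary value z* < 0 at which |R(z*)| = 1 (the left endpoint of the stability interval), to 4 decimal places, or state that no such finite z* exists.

With y'=λy (z=hλ):
  y_{n+1} = y_n + z·[19/25·y_n + 6/25·y_{n+1}] ⇒ (1 − 6/25z)y_{n+1} = (1 + 19/25z)y_n
  ⇒ R(z) = (1 + 19/25z)/(1 − 6/25z).

Solve |R(x)|<1 on ℝ⁻.
x=-0.59: |R|=0.4832
R=−1: 1+19/25x = −1+6/25x ⇒ -13/25x=2 ⇒ x=2/(-13/25)=-3.8462
Confirm numerically:
  x=-3.125: |R|=0.78571 <1
  x=-2.932: |R|=0.72098 <1
  x=-2.618: |R|=0.60779 <1
  x=-1.743: |R|=0.22892 <1
  x=-4.302: |R|=1.11663 >1
  x=-4.259: |R|=1.10616 >1
  x=-4.060: |R|=1.05632 >1
Stable set (-3.8462, 0).

z* = -3.8462.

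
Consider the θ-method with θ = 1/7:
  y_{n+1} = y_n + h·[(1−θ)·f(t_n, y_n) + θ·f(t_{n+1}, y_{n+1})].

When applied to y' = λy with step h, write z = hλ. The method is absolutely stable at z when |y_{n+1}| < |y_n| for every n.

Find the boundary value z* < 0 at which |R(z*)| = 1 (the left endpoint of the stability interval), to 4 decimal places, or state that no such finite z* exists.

Test eqn y'=λy, z=hλ:
  y_{n+1} = y_n + z·[6/7·y_n + 1/7·y_{n+1}] ⇒ (1 − 1/7z)y_{n+1} = (1 + 6/7z)y_n
  R(z) = (1 + 6/7z)/(1 − 1/7z).

Find x<0 with |R(x)|<1.
x=-1: |R|=0.1250
R=−1: 1+6/7x = −1+1/7x ⇒ -5/7x=2 ⇒ x=2/(-5/7)=-2.8000
Confirm numerically:
  x=-2.516: |R|=0.85078 <1
  x=-2.332: |R|=0.74925 <1
  x=-1.474: |R|=0.21761 <1
  x=-1.192: |R|=0.01855 <1
  x=-3.098: |R|=1.14755 >1
  x=-2.984: |R|=1.09215 >1
Interval (-2.8000, 0).

z* = -2.8000.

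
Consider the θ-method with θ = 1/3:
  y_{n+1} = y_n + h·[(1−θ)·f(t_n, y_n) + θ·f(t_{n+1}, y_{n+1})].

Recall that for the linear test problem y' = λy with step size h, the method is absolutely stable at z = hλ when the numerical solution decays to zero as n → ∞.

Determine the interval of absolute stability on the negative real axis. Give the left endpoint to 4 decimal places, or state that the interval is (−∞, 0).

z∈(-6.0000,0).

On y'=λy, z=hλ:
  y_{n+1} = y_n + z·[2/3·y_n + 1/3·y_{n+1}] ⇒ (1 − 1/3z)y_{n+1} = (1 + 2/3z)y_n
  ⇒ R(z) = (1 + 2/3z)/(1 − 1/3z).

Find x<0 with |R(x)|<1.
x=-1.31: |R|=0.0882
R=−1: 1+2/3x = −1+1/3x ⇒ -1/3x=2 ⇒ x=2/(-1/3)=-6.0000
Confirm numerically:
  x=-3.856: |R|=0.68728 <1
  x=-2.723: |R|=0.42740 <1
  x=-2.654: |R|=0.40821 <1
  x=-2.589: |R|=0.38969 <1
  x=-6.359: |R|=1.03836 >1
  x=-6.322: |R|=1.03454 >1
So |R|<1 on (-6.0000, 0).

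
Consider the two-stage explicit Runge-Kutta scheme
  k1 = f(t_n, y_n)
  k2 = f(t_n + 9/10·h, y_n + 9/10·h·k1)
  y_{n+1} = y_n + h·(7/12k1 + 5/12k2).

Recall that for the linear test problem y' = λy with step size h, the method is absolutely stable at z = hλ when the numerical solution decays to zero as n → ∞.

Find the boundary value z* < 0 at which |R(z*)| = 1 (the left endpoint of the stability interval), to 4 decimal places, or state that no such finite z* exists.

On y'=λy, z=hλ:
  k1=λy_n ⇒ h·k1=z·y_n;  k2=λ(1+9/10z)y_n ⇒ h·k2=z(1+9/10z)y_n
  y_{n+1}/y_n = 1 + 7/12z + 5/12z(1+9/10z) = 1 + z + 3/8z²
  Hence R(z) = 1 + z + 3/8z².

Boundary: |R(x)|=1, x<0.
x=-0.84: |R|=0.4246
R=1: x+3/8x²=0 ⇒ x=−8/3=-2.6667; min R=1−1/(4·3/8)=0.3333>−1
Confirm numerically:
  x=-2.418: |R|=0.77452 <1
  x=-2.202: |R|=0.61630 <1
  x=-2.108: |R|=0.55837 <1
  x=-1.318: |R|=0.33342 <1
  x=-3.060: |R|=1.45135 >1
  x=-2.908: |R|=1.26317 >1
Interval (-2.6667, 0).

left endpoint -2.6667.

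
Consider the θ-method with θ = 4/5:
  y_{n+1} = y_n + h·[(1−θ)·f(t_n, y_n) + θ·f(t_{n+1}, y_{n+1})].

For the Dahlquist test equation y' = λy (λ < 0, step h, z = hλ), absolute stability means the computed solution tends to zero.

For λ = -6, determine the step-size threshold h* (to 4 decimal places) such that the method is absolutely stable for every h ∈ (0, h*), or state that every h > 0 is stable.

Test eqn y'=λy, z=hλ:
  y_{n+1} = y_n + z·[1/5·y_n + 4/5·y_{n+1}] ⇒ (1 − 4/5z)y_{n+1} = (1 + 1/5z)y_n
  R(z) = (1 + 1/5z)/(1 − 4/5z).

Need |R(x)|<1, x<0.
x=-0.78: |R|=0.5197
x=-2: |R|=0.2308
x=-10: |R|=0.1111
x=-100: |R|=0.2346
θ=4/5≥1/2 ⇒ |1+1/5x|<|1−4/5x| ∀x<0 ⇒ interval (−∞,0).

(−∞, 0) — no finite endpoint. Any h>0 works for λ=-6.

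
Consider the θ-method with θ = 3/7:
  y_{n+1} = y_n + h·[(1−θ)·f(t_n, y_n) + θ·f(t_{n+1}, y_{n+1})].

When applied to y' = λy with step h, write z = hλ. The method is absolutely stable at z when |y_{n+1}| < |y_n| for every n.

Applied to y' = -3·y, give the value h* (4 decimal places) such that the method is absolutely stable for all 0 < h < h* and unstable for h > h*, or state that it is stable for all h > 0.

On y'=λy, z=hλ:
  y_{n+1} = y_n + z·[4/7·y_n + 3/7·y_{n+1}] ⇒ (1 − 3/7z)y_{n+1} = (1 + 4/7z)y_n
  ⇒ R(z) = (1 + 4/7z)/(1 − 3/7z).

Need |R(x)|<1, x<0.
x=-1.47: |R|=0.0982
R=−1: 1+4/7x = −1+3/7x ⇒ -1/7x=2 ⇒ x=2/(-1/7)=-14.0000
Confirm numerically:
  x=-13.579: |R|=0.99118 <1
  x=-11.883: |R|=0.95036 <1
  x=-10.918: |R|=0.92247 <1
  x=-9.401: |R|=0.86936 <1
  x=-14.535: |R|=1.01057 >1
  x=-14.384: |R|=1.00766 >1
  x=-14.159: |R|=1.00321 >1
So |R|<1 on (-14.0000, 0).

(-14.0000,0); λ=-3 ⇒ h* = (14)/3 = 4.6667.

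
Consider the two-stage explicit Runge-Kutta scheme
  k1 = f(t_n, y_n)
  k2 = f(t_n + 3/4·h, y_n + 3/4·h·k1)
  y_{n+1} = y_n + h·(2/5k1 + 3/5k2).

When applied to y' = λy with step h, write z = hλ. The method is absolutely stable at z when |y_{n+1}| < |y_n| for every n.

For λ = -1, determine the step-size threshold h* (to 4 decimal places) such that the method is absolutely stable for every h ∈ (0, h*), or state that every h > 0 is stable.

On y'=λy, z=hλ:
  k1=λy_n ⇒ h·k1=z·y_n;  k2=λ(1+3/4z)y_n ⇒ h·k2=z(1+3/4z)y_n
  y_{n+1}/y_n = 1 + 2/5z + 3/5z(1+3/4z) = 1 + z + 9/20z²
  so R(z) = 1 + z + 9/20z².

Boundary: |R(x)|=1, x<0.
x=-1.12: |R|=0.4445
R=1: x+9/20x²=0 ⇒ x=−20/9=-2.2222; min R=1−1/(4·9/20)=0.4444>−1
Confirm numerically:
  x=-2.200: |R|=0.97800 <1
  x=-1.560: |R|=0.53512 <1
  x=-1.348: |R|=0.46970 <1
  x=-2.803: |R|=1.73256 >1
  x=-2.666: |R|=1.53240 >1
  x=-2.480: |R|=1.28768 >1
So |R|<1 on (-2.2222, 0).

(-2.2222,0); λ=-1 ⇒ h* = (20/9)/1 = 2.2222.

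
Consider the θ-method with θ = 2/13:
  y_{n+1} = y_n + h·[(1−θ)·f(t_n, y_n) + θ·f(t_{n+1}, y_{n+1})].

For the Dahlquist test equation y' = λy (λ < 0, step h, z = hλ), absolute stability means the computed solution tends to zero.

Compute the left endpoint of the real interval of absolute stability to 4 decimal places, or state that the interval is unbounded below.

Set f=λy, z=hλ:
  y_{n+1} = y_n + z·[11/13·y_n + 2/13·y_{n+1}] ⇒ (1 − 2/13z)y_{n+1} = (1 + 11/13z)y_n
  R(z) = (1 + 11/13z)/(1 − 2/13z).

Solve |R(x)|<1 on ℝ⁻.
x=-1.1: |R|=0.0592
R=−1: 1+11/13x = −1+2/13x ⇒ -9/13x=2 ⇒ x=2/(-9/13)=-2.8889
Confirm numerically:
  x=-2.389: |R|=0.74693 <1
  x=-1.694: |R|=0.34379 <1
  x=-1.625: |R|=0.30000 <1
  x=-3.148: |R|=1.12085 >1
  x=-3.027: |R|=1.06524 >1
So |R|<1 on (-2.8889, 0).

z* = -2.8889.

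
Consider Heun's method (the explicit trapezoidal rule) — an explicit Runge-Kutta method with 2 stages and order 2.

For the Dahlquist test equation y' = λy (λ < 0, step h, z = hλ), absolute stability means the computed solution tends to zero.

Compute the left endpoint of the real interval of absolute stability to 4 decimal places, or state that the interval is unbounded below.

z* = -2.0000.

On y'=λy, z=hλ:
  order 2, 2-stage ⇒ R(z)=1+z+z^2/2
  (e.g. R(-1.07)=0.50245, |R|=0.50245)

Solve |R(x)|<1 on ℝ⁻.
x=-1.07: |R|=0.5025
|R(-1.68)|=0.7312 |R(-1.63)|=0.6985 |R(-0.64)|=0.5648
Bisect:
  x_lo=-2.4726 |R|=1.5843  x_hi=-0.1996 |R|=0.8203
  mid=-1.33611 |R|=0.55649 →hi
  mid=-1.90436 |R|=0.90893 →hi
  mid=-2.18849 |R|=1.20625 →lo
  mid=-2.04642 |R|=1.04750 →lo
  mid=-1.97539 |R|=0.97569 →hi
  mid=-2.01091 |R|=1.01097 →lo
  mid=-1.99315 |R|=0.99317 →hi
  mid=-2.00203 |R|=1.00203 →lo
  ...
  [-2.00009,-1.99995] ⇒ x*=-2.0000
Stable set (-2.0000, 0).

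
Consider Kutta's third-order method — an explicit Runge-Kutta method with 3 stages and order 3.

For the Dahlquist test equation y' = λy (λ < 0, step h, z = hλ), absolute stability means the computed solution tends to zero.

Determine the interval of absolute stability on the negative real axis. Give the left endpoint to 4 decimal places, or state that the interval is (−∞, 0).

z∈(-2.5127,0).

On y'=λy, z=hλ:
  order 3, 3-stage ⇒ R(z)=1+z+z^2/2+z^3/6
  (e.g. R(-1.15)=0.25777, |R|=0.25777)

Boundary: |R(x)|=1, x<0.
x=-1.15: |R|=0.2578
|R(-2.64)|=1.2218 |R(-1.97)|=0.3038 |R(-1.35)|=0.1512
Bisect:
  x_lo=-3.2526 |R|=2.6981  x_hi=-0.0968 |R|=0.9077
  mid=-1.67472 |R|=0.05522 →hi
  mid=-2.46368 |R|=0.92113 →hi
  mid=-2.85817 |R|=1.66506 →lo
  mid=-2.66092 |R|=1.26079 →lo
  mid=-2.56230 |R|=1.08336 →lo
  mid=-2.51299 |R|=1.00041 →lo
  mid=-2.48834 |R|=0.96032 →hi
  mid=-2.50067 |R|=0.98025 →hi
  ...
  [-2.51280,-2.51261] ⇒ x*=-2.5127
So |R|<1 on (-2.5127, 0).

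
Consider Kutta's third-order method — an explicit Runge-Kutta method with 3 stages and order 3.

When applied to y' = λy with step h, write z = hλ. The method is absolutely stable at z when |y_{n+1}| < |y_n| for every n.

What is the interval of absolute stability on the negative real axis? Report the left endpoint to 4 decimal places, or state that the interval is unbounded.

z∈(-2.5127,0).

With y'=λy (z=hλ):
  order 3, 3-stage ⇒ R(z)=1+z+z^2/2+z^3/6
  (e.g. R(-0.67)=0.50432, |R|=0.50432)

Find x<0 with |R(x)|<1.
x=-0.67: |R|=0.5043
|R(-2.09)|=0.4275 |R(-1.96)|=0.2941 |R(-0.8)|=0.4347
Bisect:
  x_lo=-3.1159 |R|=2.3034  x_hi=-0.0771 |R|=0.9258
  mid=-1.59649 |R|=0.00028 →hi
  mid=-2.35618 |R|=0.76048 →hi
  mid=-2.73603 |R|=1.40668 →lo
  mid=-2.54610 |R|=1.05569 →lo
  mid=-2.45114 |R|=0.90154 →hi
  mid=-2.49862 |R|=0.97693 →hi
  mid=-2.52236 |R|=1.01588 →lo
  mid=-2.51049 |R|=0.99630 →hi
  mid=-2.51643 |R|=1.00607 →lo
  ...
  [-2.51290,-2.51272] ⇒ x*=-2.5127
Stable set (-2.5127, 0).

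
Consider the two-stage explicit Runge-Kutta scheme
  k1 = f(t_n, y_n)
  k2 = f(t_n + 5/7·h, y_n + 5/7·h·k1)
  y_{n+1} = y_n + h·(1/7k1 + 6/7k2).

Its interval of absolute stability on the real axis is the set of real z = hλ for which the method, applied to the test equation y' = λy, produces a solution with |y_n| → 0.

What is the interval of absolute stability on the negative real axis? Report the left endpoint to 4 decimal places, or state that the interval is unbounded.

Test eqn y'=λy, z=hλ:
  k1=λy_n ⇒ h·k1=z·y_n;  k2=λ(1+5/7z)y_n ⇒ h·k2=z(1+5/7z)y_n
  y_{n+1}/y_n = 1 + 1/7z + 6/7z(1+5/7z) = 1 + z + 30/49z²
  so R(z) = 1 + z + 30/49z².

Boundary: |R(x)|=1, x<0.
x=-1.71: |R|=1.0803
R=1: x+30/49x²=0 ⇒ x=−49/30=-1.6333; min R=1−1/(4·30/49)=0.5917>−1
Confirm numerically:
  x=-1.546: |R|=0.91734 <1
  x=-1.406: |R|=0.80431 <1
  x=-1.136: |R|=0.65410 <1
  x=-1.110: |R|=0.64435 <1
  x=-2.099: |R|=1.59843 >1
  x=-2.003: |R|=1.45333 >1
So |R|<1 on (-1.6333, 0).

z∈(-1.6333,0).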